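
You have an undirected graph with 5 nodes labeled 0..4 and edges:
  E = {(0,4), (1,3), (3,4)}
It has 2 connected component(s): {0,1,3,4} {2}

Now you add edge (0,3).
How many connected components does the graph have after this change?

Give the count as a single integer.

Initial component count: 2
Add (0,3): endpoints already in same component. Count unchanged: 2.
New component count: 2

Answer: 2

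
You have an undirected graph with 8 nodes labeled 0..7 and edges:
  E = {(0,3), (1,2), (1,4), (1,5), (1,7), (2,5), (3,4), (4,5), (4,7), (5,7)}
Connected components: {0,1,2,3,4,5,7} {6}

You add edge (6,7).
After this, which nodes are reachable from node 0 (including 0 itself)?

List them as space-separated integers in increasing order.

Answer: 0 1 2 3 4 5 6 7

Derivation:
Before: nodes reachable from 0: {0,1,2,3,4,5,7}
Adding (6,7): merges 0's component with another. Reachability grows.
After: nodes reachable from 0: {0,1,2,3,4,5,6,7}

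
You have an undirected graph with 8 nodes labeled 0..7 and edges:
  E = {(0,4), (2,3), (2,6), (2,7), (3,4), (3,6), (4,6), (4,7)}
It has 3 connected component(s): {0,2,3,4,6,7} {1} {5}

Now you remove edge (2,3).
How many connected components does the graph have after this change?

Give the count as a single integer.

Initial component count: 3
Remove (2,3): not a bridge. Count unchanged: 3.
  After removal, components: {0,2,3,4,6,7} {1} {5}
New component count: 3

Answer: 3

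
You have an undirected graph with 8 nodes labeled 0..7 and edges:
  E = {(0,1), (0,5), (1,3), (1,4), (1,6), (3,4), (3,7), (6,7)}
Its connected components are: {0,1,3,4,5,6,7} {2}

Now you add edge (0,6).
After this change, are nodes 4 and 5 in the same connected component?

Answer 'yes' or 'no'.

Initial components: {0,1,3,4,5,6,7} {2}
Adding edge (0,6): both already in same component {0,1,3,4,5,6,7}. No change.
New components: {0,1,3,4,5,6,7} {2}
Are 4 and 5 in the same component? yes

Answer: yes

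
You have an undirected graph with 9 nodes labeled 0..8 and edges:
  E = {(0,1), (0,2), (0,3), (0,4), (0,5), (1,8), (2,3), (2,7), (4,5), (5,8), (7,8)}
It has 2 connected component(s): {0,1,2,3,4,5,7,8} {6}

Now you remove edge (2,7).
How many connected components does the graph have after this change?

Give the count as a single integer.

Answer: 2

Derivation:
Initial component count: 2
Remove (2,7): not a bridge. Count unchanged: 2.
  After removal, components: {0,1,2,3,4,5,7,8} {6}
New component count: 2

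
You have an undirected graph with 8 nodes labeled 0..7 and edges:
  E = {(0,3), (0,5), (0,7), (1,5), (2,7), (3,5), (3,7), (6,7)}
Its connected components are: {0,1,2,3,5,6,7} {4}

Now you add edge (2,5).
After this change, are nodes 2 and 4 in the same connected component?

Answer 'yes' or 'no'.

Initial components: {0,1,2,3,5,6,7} {4}
Adding edge (2,5): both already in same component {0,1,2,3,5,6,7}. No change.
New components: {0,1,2,3,5,6,7} {4}
Are 2 and 4 in the same component? no

Answer: no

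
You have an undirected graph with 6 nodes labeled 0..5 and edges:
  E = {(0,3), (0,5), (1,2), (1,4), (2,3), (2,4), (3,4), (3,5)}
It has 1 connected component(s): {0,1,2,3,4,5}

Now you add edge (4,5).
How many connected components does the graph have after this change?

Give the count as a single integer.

Answer: 1

Derivation:
Initial component count: 1
Add (4,5): endpoints already in same component. Count unchanged: 1.
New component count: 1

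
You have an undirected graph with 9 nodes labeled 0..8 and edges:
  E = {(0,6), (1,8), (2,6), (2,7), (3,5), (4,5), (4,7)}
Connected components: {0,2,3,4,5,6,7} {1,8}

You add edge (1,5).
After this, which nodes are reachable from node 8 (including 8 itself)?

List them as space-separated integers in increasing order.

Answer: 0 1 2 3 4 5 6 7 8

Derivation:
Before: nodes reachable from 8: {1,8}
Adding (1,5): merges 8's component with another. Reachability grows.
After: nodes reachable from 8: {0,1,2,3,4,5,6,7,8}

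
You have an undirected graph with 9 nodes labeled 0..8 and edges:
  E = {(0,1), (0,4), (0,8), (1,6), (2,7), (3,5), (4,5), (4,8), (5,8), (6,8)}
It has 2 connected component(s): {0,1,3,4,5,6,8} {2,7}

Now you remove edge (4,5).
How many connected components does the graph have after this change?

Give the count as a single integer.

Answer: 2

Derivation:
Initial component count: 2
Remove (4,5): not a bridge. Count unchanged: 2.
  After removal, components: {0,1,3,4,5,6,8} {2,7}
New component count: 2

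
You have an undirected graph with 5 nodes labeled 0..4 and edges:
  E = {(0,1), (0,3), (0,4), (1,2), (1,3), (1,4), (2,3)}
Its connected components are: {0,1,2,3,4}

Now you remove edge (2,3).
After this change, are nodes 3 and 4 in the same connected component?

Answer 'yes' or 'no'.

Initial components: {0,1,2,3,4}
Removing edge (2,3): not a bridge — component count unchanged at 1.
New components: {0,1,2,3,4}
Are 3 and 4 in the same component? yes

Answer: yes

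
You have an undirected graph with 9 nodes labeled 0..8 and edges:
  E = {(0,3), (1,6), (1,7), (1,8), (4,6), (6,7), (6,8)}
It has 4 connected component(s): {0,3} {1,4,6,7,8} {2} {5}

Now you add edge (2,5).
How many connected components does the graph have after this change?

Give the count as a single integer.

Answer: 3

Derivation:
Initial component count: 4
Add (2,5): merges two components. Count decreases: 4 -> 3.
New component count: 3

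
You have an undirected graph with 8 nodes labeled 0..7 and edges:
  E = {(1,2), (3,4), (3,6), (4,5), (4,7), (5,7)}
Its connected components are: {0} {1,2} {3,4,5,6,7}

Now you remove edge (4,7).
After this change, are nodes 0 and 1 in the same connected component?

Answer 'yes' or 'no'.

Initial components: {0} {1,2} {3,4,5,6,7}
Removing edge (4,7): not a bridge — component count unchanged at 3.
New components: {0} {1,2} {3,4,5,6,7}
Are 0 and 1 in the same component? no

Answer: no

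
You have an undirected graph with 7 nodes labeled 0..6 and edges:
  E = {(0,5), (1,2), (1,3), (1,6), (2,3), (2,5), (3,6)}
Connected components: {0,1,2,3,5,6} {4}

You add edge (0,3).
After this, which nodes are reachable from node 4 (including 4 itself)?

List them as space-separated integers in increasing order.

Before: nodes reachable from 4: {4}
Adding (0,3): both endpoints already in same component. Reachability from 4 unchanged.
After: nodes reachable from 4: {4}

Answer: 4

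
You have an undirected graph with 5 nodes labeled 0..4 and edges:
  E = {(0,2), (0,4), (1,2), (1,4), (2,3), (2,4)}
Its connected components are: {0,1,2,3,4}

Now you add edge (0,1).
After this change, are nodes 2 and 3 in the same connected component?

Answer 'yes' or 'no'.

Answer: yes

Derivation:
Initial components: {0,1,2,3,4}
Adding edge (0,1): both already in same component {0,1,2,3,4}. No change.
New components: {0,1,2,3,4}
Are 2 and 3 in the same component? yes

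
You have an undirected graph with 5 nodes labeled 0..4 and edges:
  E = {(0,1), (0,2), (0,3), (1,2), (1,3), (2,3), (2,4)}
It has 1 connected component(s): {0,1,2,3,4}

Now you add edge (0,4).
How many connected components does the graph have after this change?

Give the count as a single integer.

Answer: 1

Derivation:
Initial component count: 1
Add (0,4): endpoints already in same component. Count unchanged: 1.
New component count: 1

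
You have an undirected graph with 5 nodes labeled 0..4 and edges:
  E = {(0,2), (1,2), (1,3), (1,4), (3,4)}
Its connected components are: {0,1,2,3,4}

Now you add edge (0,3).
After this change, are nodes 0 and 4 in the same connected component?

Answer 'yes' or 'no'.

Initial components: {0,1,2,3,4}
Adding edge (0,3): both already in same component {0,1,2,3,4}. No change.
New components: {0,1,2,3,4}
Are 0 and 4 in the same component? yes

Answer: yes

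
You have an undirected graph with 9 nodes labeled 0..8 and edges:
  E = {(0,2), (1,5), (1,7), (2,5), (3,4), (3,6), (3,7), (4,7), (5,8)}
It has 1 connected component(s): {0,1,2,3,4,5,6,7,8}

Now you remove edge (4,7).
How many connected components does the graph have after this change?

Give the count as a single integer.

Answer: 1

Derivation:
Initial component count: 1
Remove (4,7): not a bridge. Count unchanged: 1.
  After removal, components: {0,1,2,3,4,5,6,7,8}
New component count: 1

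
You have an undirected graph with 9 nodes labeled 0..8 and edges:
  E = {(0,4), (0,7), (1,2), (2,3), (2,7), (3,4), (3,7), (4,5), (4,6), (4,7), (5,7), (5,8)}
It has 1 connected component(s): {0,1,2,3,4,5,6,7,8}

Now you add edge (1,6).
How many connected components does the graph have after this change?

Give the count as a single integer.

Initial component count: 1
Add (1,6): endpoints already in same component. Count unchanged: 1.
New component count: 1

Answer: 1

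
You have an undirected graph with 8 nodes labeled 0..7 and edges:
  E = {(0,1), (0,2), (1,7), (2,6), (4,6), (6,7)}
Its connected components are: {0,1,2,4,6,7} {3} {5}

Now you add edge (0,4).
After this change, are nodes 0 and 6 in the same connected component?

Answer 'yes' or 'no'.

Initial components: {0,1,2,4,6,7} {3} {5}
Adding edge (0,4): both already in same component {0,1,2,4,6,7}. No change.
New components: {0,1,2,4,6,7} {3} {5}
Are 0 and 6 in the same component? yes

Answer: yes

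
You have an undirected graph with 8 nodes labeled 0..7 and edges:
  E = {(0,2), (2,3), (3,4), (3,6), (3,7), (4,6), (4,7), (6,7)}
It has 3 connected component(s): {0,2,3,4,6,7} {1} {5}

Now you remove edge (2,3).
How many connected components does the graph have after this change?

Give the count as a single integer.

Answer: 4

Derivation:
Initial component count: 3
Remove (2,3): it was a bridge. Count increases: 3 -> 4.
  After removal, components: {0,2} {1} {3,4,6,7} {5}
New component count: 4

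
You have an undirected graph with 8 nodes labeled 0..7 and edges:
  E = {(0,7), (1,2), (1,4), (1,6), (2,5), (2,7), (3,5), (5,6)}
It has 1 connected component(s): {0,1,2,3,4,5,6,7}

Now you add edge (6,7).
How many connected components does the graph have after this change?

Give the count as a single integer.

Answer: 1

Derivation:
Initial component count: 1
Add (6,7): endpoints already in same component. Count unchanged: 1.
New component count: 1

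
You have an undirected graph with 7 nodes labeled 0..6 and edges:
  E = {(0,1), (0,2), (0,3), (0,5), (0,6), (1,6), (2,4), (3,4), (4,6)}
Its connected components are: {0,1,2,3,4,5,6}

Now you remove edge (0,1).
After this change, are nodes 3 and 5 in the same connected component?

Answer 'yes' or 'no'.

Initial components: {0,1,2,3,4,5,6}
Removing edge (0,1): not a bridge — component count unchanged at 1.
New components: {0,1,2,3,4,5,6}
Are 3 and 5 in the same component? yes

Answer: yes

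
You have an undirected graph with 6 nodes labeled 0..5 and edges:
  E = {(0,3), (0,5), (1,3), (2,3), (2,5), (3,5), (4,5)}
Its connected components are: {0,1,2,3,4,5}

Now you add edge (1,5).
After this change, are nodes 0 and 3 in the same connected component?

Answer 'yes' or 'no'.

Initial components: {0,1,2,3,4,5}
Adding edge (1,5): both already in same component {0,1,2,3,4,5}. No change.
New components: {0,1,2,3,4,5}
Are 0 and 3 in the same component? yes

Answer: yes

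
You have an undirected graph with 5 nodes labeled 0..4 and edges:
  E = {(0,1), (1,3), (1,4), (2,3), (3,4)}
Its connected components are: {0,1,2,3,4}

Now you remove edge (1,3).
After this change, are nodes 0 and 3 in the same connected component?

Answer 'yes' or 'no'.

Answer: yes

Derivation:
Initial components: {0,1,2,3,4}
Removing edge (1,3): not a bridge — component count unchanged at 1.
New components: {0,1,2,3,4}
Are 0 and 3 in the same component? yes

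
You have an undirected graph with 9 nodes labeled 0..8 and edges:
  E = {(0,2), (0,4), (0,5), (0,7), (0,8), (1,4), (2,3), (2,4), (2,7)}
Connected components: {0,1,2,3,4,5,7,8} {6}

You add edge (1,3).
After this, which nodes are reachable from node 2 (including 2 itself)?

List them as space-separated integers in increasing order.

Before: nodes reachable from 2: {0,1,2,3,4,5,7,8}
Adding (1,3): both endpoints already in same component. Reachability from 2 unchanged.
After: nodes reachable from 2: {0,1,2,3,4,5,7,8}

Answer: 0 1 2 3 4 5 7 8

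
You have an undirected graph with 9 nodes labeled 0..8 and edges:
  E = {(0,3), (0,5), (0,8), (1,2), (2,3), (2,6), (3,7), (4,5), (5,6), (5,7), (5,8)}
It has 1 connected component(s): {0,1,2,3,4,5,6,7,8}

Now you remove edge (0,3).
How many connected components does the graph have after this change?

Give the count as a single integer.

Answer: 1

Derivation:
Initial component count: 1
Remove (0,3): not a bridge. Count unchanged: 1.
  After removal, components: {0,1,2,3,4,5,6,7,8}
New component count: 1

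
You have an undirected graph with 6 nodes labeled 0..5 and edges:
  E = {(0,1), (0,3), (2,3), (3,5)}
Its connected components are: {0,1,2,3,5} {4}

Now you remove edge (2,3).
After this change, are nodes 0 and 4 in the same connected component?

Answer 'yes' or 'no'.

Answer: no

Derivation:
Initial components: {0,1,2,3,5} {4}
Removing edge (2,3): it was a bridge — component count 2 -> 3.
New components: {0,1,3,5} {2} {4}
Are 0 and 4 in the same component? no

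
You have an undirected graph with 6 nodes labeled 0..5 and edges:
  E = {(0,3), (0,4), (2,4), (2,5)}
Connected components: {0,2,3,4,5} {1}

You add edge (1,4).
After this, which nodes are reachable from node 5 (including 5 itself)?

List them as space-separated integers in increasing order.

Before: nodes reachable from 5: {0,2,3,4,5}
Adding (1,4): merges 5's component with another. Reachability grows.
After: nodes reachable from 5: {0,1,2,3,4,5}

Answer: 0 1 2 3 4 5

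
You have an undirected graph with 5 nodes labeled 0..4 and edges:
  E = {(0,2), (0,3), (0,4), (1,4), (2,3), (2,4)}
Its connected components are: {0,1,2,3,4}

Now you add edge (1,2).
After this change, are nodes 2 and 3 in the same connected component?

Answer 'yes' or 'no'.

Initial components: {0,1,2,3,4}
Adding edge (1,2): both already in same component {0,1,2,3,4}. No change.
New components: {0,1,2,3,4}
Are 2 and 3 in the same component? yes

Answer: yes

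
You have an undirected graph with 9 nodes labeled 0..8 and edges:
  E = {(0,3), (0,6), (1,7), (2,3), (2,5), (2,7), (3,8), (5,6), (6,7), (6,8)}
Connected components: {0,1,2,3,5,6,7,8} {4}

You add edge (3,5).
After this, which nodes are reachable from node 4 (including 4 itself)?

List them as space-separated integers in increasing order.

Before: nodes reachable from 4: {4}
Adding (3,5): both endpoints already in same component. Reachability from 4 unchanged.
After: nodes reachable from 4: {4}

Answer: 4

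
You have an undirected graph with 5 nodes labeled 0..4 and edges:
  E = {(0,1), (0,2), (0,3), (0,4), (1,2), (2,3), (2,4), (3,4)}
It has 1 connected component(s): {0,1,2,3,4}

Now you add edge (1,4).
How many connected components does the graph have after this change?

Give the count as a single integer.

Answer: 1

Derivation:
Initial component count: 1
Add (1,4): endpoints already in same component. Count unchanged: 1.
New component count: 1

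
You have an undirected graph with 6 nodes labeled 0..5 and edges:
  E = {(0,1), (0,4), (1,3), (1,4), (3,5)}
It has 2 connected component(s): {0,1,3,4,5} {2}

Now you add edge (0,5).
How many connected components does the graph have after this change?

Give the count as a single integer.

Answer: 2

Derivation:
Initial component count: 2
Add (0,5): endpoints already in same component. Count unchanged: 2.
New component count: 2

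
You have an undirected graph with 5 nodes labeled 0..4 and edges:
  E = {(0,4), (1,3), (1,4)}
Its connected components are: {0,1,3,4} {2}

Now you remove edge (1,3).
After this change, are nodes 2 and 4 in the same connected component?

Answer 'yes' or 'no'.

Initial components: {0,1,3,4} {2}
Removing edge (1,3): it was a bridge — component count 2 -> 3.
New components: {0,1,4} {2} {3}
Are 2 and 4 in the same component? no

Answer: no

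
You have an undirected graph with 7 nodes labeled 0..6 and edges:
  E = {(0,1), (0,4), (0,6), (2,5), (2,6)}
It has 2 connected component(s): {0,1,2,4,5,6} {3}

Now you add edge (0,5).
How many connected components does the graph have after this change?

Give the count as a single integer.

Initial component count: 2
Add (0,5): endpoints already in same component. Count unchanged: 2.
New component count: 2

Answer: 2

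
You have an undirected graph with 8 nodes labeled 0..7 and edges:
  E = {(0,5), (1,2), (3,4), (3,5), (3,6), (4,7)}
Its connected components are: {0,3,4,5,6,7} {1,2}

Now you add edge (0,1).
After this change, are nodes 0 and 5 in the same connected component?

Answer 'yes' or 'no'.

Initial components: {0,3,4,5,6,7} {1,2}
Adding edge (0,1): merges {0,3,4,5,6,7} and {1,2}.
New components: {0,1,2,3,4,5,6,7}
Are 0 and 5 in the same component? yes

Answer: yes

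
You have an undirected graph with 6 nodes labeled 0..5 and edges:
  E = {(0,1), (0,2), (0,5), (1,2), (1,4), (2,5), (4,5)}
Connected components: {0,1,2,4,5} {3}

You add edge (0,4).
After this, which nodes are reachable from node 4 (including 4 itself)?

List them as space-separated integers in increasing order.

Before: nodes reachable from 4: {0,1,2,4,5}
Adding (0,4): both endpoints already in same component. Reachability from 4 unchanged.
After: nodes reachable from 4: {0,1,2,4,5}

Answer: 0 1 2 4 5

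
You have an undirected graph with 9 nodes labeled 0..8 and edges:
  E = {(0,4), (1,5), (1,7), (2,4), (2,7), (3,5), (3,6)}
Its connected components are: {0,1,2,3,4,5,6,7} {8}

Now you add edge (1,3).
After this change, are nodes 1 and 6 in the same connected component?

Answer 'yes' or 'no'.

Initial components: {0,1,2,3,4,5,6,7} {8}
Adding edge (1,3): both already in same component {0,1,2,3,4,5,6,7}. No change.
New components: {0,1,2,3,4,5,6,7} {8}
Are 1 and 6 in the same component? yes

Answer: yes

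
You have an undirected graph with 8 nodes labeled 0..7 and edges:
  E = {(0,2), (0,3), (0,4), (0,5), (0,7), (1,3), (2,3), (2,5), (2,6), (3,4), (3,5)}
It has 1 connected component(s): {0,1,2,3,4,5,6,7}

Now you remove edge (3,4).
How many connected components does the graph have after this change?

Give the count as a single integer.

Initial component count: 1
Remove (3,4): not a bridge. Count unchanged: 1.
  After removal, components: {0,1,2,3,4,5,6,7}
New component count: 1

Answer: 1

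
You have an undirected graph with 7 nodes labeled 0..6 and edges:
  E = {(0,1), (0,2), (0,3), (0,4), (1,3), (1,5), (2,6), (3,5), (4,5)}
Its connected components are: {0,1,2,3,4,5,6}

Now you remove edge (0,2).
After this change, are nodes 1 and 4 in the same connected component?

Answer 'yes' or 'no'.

Answer: yes

Derivation:
Initial components: {0,1,2,3,4,5,6}
Removing edge (0,2): it was a bridge — component count 1 -> 2.
New components: {0,1,3,4,5} {2,6}
Are 1 and 4 in the same component? yes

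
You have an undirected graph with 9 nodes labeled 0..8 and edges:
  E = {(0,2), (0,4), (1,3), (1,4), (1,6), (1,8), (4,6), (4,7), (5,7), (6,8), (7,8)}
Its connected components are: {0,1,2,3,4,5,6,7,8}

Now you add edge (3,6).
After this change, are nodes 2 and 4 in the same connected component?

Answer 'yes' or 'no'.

Initial components: {0,1,2,3,4,5,6,7,8}
Adding edge (3,6): both already in same component {0,1,2,3,4,5,6,7,8}. No change.
New components: {0,1,2,3,4,5,6,7,8}
Are 2 and 4 in the same component? yes

Answer: yes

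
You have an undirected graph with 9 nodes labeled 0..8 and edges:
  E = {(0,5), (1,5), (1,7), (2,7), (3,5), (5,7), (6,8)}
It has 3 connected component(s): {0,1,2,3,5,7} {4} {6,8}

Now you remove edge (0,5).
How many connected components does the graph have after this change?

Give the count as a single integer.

Initial component count: 3
Remove (0,5): it was a bridge. Count increases: 3 -> 4.
  After removal, components: {0} {1,2,3,5,7} {4} {6,8}
New component count: 4

Answer: 4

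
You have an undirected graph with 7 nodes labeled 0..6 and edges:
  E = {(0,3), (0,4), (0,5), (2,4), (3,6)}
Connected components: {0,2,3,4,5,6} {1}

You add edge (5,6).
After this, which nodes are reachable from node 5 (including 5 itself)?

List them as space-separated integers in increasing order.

Answer: 0 2 3 4 5 6

Derivation:
Before: nodes reachable from 5: {0,2,3,4,5,6}
Adding (5,6): both endpoints already in same component. Reachability from 5 unchanged.
After: nodes reachable from 5: {0,2,3,4,5,6}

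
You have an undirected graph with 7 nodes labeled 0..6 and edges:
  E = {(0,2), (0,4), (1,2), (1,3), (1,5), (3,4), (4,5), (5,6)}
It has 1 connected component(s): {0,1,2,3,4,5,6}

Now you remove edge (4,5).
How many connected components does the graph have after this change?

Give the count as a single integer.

Initial component count: 1
Remove (4,5): not a bridge. Count unchanged: 1.
  After removal, components: {0,1,2,3,4,5,6}
New component count: 1

Answer: 1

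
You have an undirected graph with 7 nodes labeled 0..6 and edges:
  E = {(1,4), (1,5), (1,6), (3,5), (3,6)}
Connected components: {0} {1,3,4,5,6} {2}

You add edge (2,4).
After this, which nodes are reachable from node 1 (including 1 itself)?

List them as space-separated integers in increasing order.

Before: nodes reachable from 1: {1,3,4,5,6}
Adding (2,4): merges 1's component with another. Reachability grows.
After: nodes reachable from 1: {1,2,3,4,5,6}

Answer: 1 2 3 4 5 6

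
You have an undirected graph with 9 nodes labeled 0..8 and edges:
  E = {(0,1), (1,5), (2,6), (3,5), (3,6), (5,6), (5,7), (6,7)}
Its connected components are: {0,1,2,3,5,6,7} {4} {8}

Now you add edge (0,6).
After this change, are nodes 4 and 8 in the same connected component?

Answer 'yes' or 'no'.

Initial components: {0,1,2,3,5,6,7} {4} {8}
Adding edge (0,6): both already in same component {0,1,2,3,5,6,7}. No change.
New components: {0,1,2,3,5,6,7} {4} {8}
Are 4 and 8 in the same component? no

Answer: no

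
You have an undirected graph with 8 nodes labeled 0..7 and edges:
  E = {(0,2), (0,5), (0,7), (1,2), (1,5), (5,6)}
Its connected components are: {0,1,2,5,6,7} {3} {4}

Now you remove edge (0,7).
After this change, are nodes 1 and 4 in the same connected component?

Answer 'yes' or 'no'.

Answer: no

Derivation:
Initial components: {0,1,2,5,6,7} {3} {4}
Removing edge (0,7): it was a bridge — component count 3 -> 4.
New components: {0,1,2,5,6} {3} {4} {7}
Are 1 and 4 in the same component? no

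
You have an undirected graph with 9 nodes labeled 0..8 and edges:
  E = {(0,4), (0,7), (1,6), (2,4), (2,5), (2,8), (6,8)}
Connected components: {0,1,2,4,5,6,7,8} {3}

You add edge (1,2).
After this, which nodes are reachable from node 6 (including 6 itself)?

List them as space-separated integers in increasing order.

Answer: 0 1 2 4 5 6 7 8

Derivation:
Before: nodes reachable from 6: {0,1,2,4,5,6,7,8}
Adding (1,2): both endpoints already in same component. Reachability from 6 unchanged.
After: nodes reachable from 6: {0,1,2,4,5,6,7,8}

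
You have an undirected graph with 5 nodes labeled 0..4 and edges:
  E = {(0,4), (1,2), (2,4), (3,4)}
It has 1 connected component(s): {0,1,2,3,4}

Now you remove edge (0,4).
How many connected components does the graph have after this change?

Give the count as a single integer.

Answer: 2

Derivation:
Initial component count: 1
Remove (0,4): it was a bridge. Count increases: 1 -> 2.
  After removal, components: {0} {1,2,3,4}
New component count: 2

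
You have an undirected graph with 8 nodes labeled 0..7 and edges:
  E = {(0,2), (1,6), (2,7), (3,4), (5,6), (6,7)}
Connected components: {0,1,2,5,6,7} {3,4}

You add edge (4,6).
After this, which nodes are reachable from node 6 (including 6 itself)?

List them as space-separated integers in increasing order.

Answer: 0 1 2 3 4 5 6 7

Derivation:
Before: nodes reachable from 6: {0,1,2,5,6,7}
Adding (4,6): merges 6's component with another. Reachability grows.
After: nodes reachable from 6: {0,1,2,3,4,5,6,7}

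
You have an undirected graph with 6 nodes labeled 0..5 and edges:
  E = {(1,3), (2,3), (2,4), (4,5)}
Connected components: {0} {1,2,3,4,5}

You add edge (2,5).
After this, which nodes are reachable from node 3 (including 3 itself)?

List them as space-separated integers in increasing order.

Before: nodes reachable from 3: {1,2,3,4,5}
Adding (2,5): both endpoints already in same component. Reachability from 3 unchanged.
After: nodes reachable from 3: {1,2,3,4,5}

Answer: 1 2 3 4 5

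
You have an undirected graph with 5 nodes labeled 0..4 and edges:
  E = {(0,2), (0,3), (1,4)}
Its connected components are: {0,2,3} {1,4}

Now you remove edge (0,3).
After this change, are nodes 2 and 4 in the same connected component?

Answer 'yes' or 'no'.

Answer: no

Derivation:
Initial components: {0,2,3} {1,4}
Removing edge (0,3): it was a bridge — component count 2 -> 3.
New components: {0,2} {1,4} {3}
Are 2 and 4 in the same component? no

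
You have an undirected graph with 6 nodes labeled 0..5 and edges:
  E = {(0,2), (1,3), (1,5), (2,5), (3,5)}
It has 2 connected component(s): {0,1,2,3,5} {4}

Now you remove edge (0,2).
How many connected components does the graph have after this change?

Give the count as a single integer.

Initial component count: 2
Remove (0,2): it was a bridge. Count increases: 2 -> 3.
  After removal, components: {0} {1,2,3,5} {4}
New component count: 3

Answer: 3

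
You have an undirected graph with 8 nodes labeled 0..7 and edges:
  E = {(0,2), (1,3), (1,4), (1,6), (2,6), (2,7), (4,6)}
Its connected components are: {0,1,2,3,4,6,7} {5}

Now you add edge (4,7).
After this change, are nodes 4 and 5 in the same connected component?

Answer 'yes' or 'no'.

Initial components: {0,1,2,3,4,6,7} {5}
Adding edge (4,7): both already in same component {0,1,2,3,4,6,7}. No change.
New components: {0,1,2,3,4,6,7} {5}
Are 4 and 5 in the same component? no

Answer: no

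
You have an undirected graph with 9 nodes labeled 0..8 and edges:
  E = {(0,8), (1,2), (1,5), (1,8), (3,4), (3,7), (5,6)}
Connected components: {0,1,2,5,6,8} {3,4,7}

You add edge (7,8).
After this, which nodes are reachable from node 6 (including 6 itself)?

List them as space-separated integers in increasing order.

Answer: 0 1 2 3 4 5 6 7 8

Derivation:
Before: nodes reachable from 6: {0,1,2,5,6,8}
Adding (7,8): merges 6's component with another. Reachability grows.
After: nodes reachable from 6: {0,1,2,3,4,5,6,7,8}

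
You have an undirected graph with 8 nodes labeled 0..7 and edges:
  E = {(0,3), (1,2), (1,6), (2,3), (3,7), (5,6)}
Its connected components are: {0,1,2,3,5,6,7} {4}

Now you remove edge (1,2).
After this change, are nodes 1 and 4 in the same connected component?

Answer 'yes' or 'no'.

Answer: no

Derivation:
Initial components: {0,1,2,3,5,6,7} {4}
Removing edge (1,2): it was a bridge — component count 2 -> 3.
New components: {0,2,3,7} {1,5,6} {4}
Are 1 and 4 in the same component? no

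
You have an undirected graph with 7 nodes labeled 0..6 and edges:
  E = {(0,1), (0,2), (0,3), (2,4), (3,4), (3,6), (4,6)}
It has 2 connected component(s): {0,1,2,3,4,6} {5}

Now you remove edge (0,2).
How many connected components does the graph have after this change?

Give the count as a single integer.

Initial component count: 2
Remove (0,2): not a bridge. Count unchanged: 2.
  After removal, components: {0,1,2,3,4,6} {5}
New component count: 2

Answer: 2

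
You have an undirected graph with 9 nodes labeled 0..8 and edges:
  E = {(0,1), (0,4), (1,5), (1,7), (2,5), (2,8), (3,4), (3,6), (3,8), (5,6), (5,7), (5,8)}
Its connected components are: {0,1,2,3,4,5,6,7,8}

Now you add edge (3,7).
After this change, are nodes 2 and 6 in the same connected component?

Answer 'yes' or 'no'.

Initial components: {0,1,2,3,4,5,6,7,8}
Adding edge (3,7): both already in same component {0,1,2,3,4,5,6,7,8}. No change.
New components: {0,1,2,3,4,5,6,7,8}
Are 2 and 6 in the same component? yes

Answer: yes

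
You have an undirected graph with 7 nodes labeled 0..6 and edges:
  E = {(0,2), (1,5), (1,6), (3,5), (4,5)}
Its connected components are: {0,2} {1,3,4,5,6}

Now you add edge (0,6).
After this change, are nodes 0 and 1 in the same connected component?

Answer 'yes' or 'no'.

Answer: yes

Derivation:
Initial components: {0,2} {1,3,4,5,6}
Adding edge (0,6): merges {0,2} and {1,3,4,5,6}.
New components: {0,1,2,3,4,5,6}
Are 0 and 1 in the same component? yes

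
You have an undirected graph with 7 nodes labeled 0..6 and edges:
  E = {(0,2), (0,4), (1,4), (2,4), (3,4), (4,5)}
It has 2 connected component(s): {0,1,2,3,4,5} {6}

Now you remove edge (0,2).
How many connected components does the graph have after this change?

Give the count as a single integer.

Initial component count: 2
Remove (0,2): not a bridge. Count unchanged: 2.
  After removal, components: {0,1,2,3,4,5} {6}
New component count: 2

Answer: 2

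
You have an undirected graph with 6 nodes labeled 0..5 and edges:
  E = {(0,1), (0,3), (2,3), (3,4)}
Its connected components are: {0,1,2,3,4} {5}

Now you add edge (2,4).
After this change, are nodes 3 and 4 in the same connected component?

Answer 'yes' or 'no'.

Initial components: {0,1,2,3,4} {5}
Adding edge (2,4): both already in same component {0,1,2,3,4}. No change.
New components: {0,1,2,3,4} {5}
Are 3 and 4 in the same component? yes

Answer: yes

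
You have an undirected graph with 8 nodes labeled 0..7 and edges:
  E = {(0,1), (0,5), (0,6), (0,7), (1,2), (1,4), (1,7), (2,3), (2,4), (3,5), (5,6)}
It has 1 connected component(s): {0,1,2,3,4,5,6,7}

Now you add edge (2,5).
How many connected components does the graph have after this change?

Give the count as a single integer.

Initial component count: 1
Add (2,5): endpoints already in same component. Count unchanged: 1.
New component count: 1

Answer: 1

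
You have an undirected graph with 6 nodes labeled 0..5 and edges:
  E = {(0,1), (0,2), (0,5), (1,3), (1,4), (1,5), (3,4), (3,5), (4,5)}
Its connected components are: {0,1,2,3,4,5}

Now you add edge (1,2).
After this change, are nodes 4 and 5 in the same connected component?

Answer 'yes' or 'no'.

Answer: yes

Derivation:
Initial components: {0,1,2,3,4,5}
Adding edge (1,2): both already in same component {0,1,2,3,4,5}. No change.
New components: {0,1,2,3,4,5}
Are 4 and 5 in the same component? yes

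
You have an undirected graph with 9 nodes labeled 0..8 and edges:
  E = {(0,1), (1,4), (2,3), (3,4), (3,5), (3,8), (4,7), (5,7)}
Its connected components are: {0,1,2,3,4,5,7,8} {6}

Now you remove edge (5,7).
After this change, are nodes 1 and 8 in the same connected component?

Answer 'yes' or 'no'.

Initial components: {0,1,2,3,4,5,7,8} {6}
Removing edge (5,7): not a bridge — component count unchanged at 2.
New components: {0,1,2,3,4,5,7,8} {6}
Are 1 and 8 in the same component? yes

Answer: yes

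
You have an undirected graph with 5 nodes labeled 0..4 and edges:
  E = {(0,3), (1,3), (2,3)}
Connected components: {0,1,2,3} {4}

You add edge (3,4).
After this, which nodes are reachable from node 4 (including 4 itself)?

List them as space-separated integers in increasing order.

Before: nodes reachable from 4: {4}
Adding (3,4): merges 4's component with another. Reachability grows.
After: nodes reachable from 4: {0,1,2,3,4}

Answer: 0 1 2 3 4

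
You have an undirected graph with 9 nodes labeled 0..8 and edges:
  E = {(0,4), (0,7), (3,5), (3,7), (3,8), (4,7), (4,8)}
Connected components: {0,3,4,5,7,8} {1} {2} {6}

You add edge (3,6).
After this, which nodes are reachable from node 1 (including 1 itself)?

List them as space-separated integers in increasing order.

Answer: 1

Derivation:
Before: nodes reachable from 1: {1}
Adding (3,6): merges two components, but neither contains 1. Reachability from 1 unchanged.
After: nodes reachable from 1: {1}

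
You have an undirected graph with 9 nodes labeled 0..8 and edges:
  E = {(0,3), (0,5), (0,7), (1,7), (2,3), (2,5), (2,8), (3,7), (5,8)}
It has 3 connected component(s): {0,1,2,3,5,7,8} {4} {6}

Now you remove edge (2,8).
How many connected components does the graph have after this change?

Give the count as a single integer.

Answer: 3

Derivation:
Initial component count: 3
Remove (2,8): not a bridge. Count unchanged: 3.
  After removal, components: {0,1,2,3,5,7,8} {4} {6}
New component count: 3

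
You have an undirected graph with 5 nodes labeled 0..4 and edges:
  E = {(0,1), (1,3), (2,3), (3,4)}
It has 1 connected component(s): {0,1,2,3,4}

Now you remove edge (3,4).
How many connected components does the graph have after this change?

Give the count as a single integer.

Initial component count: 1
Remove (3,4): it was a bridge. Count increases: 1 -> 2.
  After removal, components: {0,1,2,3} {4}
New component count: 2

Answer: 2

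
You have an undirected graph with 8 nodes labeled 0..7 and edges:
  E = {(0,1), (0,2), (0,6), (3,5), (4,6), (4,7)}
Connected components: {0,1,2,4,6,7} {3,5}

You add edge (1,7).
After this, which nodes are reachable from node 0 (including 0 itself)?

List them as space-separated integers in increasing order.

Answer: 0 1 2 4 6 7

Derivation:
Before: nodes reachable from 0: {0,1,2,4,6,7}
Adding (1,7): both endpoints already in same component. Reachability from 0 unchanged.
After: nodes reachable from 0: {0,1,2,4,6,7}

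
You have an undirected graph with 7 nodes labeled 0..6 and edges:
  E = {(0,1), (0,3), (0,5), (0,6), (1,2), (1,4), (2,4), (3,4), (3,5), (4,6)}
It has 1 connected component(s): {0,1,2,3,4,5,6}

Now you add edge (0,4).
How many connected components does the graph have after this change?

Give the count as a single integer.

Initial component count: 1
Add (0,4): endpoints already in same component. Count unchanged: 1.
New component count: 1

Answer: 1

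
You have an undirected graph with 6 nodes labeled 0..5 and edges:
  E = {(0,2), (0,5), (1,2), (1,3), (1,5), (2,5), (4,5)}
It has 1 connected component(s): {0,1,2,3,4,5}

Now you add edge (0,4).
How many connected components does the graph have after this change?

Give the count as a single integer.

Answer: 1

Derivation:
Initial component count: 1
Add (0,4): endpoints already in same component. Count unchanged: 1.
New component count: 1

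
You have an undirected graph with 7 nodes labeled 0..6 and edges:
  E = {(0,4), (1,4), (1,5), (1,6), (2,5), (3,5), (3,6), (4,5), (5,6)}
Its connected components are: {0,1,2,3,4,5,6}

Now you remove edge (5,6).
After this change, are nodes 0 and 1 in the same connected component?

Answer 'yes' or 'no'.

Initial components: {0,1,2,3,4,5,6}
Removing edge (5,6): not a bridge — component count unchanged at 1.
New components: {0,1,2,3,4,5,6}
Are 0 and 1 in the same component? yes

Answer: yes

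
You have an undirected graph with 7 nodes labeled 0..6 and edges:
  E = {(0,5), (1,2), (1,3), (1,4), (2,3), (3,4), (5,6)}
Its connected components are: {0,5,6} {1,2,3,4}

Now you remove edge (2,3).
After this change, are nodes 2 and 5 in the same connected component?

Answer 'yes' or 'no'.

Answer: no

Derivation:
Initial components: {0,5,6} {1,2,3,4}
Removing edge (2,3): not a bridge — component count unchanged at 2.
New components: {0,5,6} {1,2,3,4}
Are 2 and 5 in the same component? no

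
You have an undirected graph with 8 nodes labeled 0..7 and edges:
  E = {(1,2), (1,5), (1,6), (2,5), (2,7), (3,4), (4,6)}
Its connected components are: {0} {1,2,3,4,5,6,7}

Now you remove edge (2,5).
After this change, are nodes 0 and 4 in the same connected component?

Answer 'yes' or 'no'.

Answer: no

Derivation:
Initial components: {0} {1,2,3,4,5,6,7}
Removing edge (2,5): not a bridge — component count unchanged at 2.
New components: {0} {1,2,3,4,5,6,7}
Are 0 and 4 in the same component? no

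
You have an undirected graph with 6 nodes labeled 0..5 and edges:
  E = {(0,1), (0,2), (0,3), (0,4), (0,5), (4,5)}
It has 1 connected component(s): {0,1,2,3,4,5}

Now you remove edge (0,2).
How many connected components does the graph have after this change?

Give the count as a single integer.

Answer: 2

Derivation:
Initial component count: 1
Remove (0,2): it was a bridge. Count increases: 1 -> 2.
  After removal, components: {0,1,3,4,5} {2}
New component count: 2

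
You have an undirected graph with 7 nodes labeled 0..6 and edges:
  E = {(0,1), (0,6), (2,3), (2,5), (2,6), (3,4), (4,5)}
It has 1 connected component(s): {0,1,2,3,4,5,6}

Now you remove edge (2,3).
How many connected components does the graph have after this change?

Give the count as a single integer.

Answer: 1

Derivation:
Initial component count: 1
Remove (2,3): not a bridge. Count unchanged: 1.
  After removal, components: {0,1,2,3,4,5,6}
New component count: 1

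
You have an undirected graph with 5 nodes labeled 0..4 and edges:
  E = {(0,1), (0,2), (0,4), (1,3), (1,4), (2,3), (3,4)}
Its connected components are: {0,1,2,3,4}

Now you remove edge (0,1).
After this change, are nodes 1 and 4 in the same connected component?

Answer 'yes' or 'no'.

Answer: yes

Derivation:
Initial components: {0,1,2,3,4}
Removing edge (0,1): not a bridge — component count unchanged at 1.
New components: {0,1,2,3,4}
Are 1 and 4 in the same component? yes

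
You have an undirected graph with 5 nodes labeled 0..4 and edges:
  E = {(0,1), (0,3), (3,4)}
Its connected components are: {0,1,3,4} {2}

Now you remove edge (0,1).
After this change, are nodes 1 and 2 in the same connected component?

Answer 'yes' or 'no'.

Answer: no

Derivation:
Initial components: {0,1,3,4} {2}
Removing edge (0,1): it was a bridge — component count 2 -> 3.
New components: {0,3,4} {1} {2}
Are 1 and 2 in the same component? no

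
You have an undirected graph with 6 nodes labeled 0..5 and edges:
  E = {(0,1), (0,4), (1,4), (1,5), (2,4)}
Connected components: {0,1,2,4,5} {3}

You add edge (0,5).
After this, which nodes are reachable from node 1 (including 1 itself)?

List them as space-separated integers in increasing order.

Before: nodes reachable from 1: {0,1,2,4,5}
Adding (0,5): both endpoints already in same component. Reachability from 1 unchanged.
After: nodes reachable from 1: {0,1,2,4,5}

Answer: 0 1 2 4 5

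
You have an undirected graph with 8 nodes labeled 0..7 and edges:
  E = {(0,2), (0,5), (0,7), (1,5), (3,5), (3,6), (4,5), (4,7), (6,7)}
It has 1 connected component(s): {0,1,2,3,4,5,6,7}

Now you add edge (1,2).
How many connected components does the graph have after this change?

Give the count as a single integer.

Initial component count: 1
Add (1,2): endpoints already in same component. Count unchanged: 1.
New component count: 1

Answer: 1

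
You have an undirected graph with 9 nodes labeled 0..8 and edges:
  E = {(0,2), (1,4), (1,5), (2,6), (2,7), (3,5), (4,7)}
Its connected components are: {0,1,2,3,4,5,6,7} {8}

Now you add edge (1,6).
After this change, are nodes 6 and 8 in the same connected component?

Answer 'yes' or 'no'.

Initial components: {0,1,2,3,4,5,6,7} {8}
Adding edge (1,6): both already in same component {0,1,2,3,4,5,6,7}. No change.
New components: {0,1,2,3,4,5,6,7} {8}
Are 6 and 8 in the same component? no

Answer: no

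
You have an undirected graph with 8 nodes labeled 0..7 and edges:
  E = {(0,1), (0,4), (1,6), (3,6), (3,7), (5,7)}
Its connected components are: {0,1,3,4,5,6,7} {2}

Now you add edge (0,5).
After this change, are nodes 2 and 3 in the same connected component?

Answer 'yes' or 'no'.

Initial components: {0,1,3,4,5,6,7} {2}
Adding edge (0,5): both already in same component {0,1,3,4,5,6,7}. No change.
New components: {0,1,3,4,5,6,7} {2}
Are 2 and 3 in the same component? no

Answer: no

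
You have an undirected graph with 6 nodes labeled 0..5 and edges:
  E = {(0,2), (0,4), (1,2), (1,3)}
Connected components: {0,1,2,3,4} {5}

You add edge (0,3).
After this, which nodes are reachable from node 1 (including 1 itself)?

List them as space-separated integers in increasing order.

Answer: 0 1 2 3 4

Derivation:
Before: nodes reachable from 1: {0,1,2,3,4}
Adding (0,3): both endpoints already in same component. Reachability from 1 unchanged.
After: nodes reachable from 1: {0,1,2,3,4}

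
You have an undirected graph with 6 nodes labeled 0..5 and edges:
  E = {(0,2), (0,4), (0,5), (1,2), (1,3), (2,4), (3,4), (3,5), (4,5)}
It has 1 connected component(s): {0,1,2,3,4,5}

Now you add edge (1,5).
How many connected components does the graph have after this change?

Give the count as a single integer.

Answer: 1

Derivation:
Initial component count: 1
Add (1,5): endpoints already in same component. Count unchanged: 1.
New component count: 1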